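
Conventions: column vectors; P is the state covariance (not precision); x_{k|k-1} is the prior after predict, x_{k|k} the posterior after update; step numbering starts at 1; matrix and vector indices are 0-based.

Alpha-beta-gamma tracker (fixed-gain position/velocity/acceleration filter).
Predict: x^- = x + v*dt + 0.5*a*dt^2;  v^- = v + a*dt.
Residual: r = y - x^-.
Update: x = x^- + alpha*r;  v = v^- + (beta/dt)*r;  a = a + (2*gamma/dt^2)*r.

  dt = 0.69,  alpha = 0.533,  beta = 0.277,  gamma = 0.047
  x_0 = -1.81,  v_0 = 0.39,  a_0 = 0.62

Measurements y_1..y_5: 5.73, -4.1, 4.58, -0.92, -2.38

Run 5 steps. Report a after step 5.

a_post = -1.3162

step 1: x_pred=-1.3933  r=7.1233  x^+=2.4034  v^+=3.6774  a^+=2.0264
step 2: x_pred=5.4232  r=-9.5232  x^+=0.3474  v^+=1.2526  a^+=0.1462
step 3: x_pred=1.2464  r=3.3336  x^+=3.0232  v^+=2.6917  a^+=0.8043
step 4: x_pred=5.0720  r=-5.9920  x^+=1.8782  v^+=0.8412  a^+=-0.3787
step 5: x_pred=2.3685  r=-4.7485  x^+=-0.1624  v^+=-1.3264  a^+=-1.3162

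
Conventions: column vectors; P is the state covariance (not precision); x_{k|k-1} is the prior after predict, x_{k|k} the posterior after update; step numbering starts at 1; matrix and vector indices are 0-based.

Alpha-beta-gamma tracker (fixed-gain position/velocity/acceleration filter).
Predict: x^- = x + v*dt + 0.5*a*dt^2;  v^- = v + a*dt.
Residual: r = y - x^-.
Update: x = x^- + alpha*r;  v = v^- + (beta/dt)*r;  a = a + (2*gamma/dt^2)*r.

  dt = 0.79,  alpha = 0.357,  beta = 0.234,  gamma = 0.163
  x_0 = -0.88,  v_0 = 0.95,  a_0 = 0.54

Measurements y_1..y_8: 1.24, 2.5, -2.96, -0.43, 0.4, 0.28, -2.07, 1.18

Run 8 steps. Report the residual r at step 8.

resid = 9.5360

step 1: x_pred=0.0390  r=1.2010  x^+=0.4678  v^+=1.7323  a^+=1.1673
step 2: x_pred=2.2006  r=0.2994  x^+=2.3075  v^+=2.7432  a^+=1.3237
step 3: x_pred=4.8877  r=-7.8477  x^+=2.0861  v^+=1.4645  a^+=-2.7755
step 4: x_pred=2.3769  r=-2.8069  x^+=1.3748  v^+=-1.5596  a^+=-4.2417
step 5: x_pred=-1.1809  r=1.5809  x^+=-0.6165  v^+=-4.4423  a^+=-3.4159
step 6: x_pred=-5.1918  r=5.4718  x^+=-3.2384  v^+=-5.5201  a^+=-0.5577
step 7: x_pred=-7.7733  r=5.7033  x^+=-5.7372  v^+=-4.2714  a^+=2.4214
step 8: x_pred=-8.3560  r=9.5360  x^+=-4.9516  v^+=0.4662  a^+=7.4026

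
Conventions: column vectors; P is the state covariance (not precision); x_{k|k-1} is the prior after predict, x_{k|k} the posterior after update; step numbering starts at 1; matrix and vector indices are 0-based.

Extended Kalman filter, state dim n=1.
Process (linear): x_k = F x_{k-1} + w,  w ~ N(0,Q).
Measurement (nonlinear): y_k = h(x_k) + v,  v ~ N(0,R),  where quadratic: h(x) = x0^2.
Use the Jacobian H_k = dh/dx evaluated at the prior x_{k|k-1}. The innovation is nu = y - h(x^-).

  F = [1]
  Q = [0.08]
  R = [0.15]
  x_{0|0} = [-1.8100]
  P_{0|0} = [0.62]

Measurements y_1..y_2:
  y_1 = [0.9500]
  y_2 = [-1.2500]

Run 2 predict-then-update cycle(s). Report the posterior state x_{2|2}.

step 1: x^-=[-1.8100]  P^-=[0.7000]  H_jac=[-3.6200]  S=[9.3231]  K=[-0.2718]  nu=[-2.3261]  x^+=[-1.1778]  P^+=[0.0113]
step 2: x^-=[-1.1778]  P^-=[0.0913]  H_jac=[-2.3555]  S=[0.6564]  K=[-0.3275]  nu=[-2.6371]  x^+=[-0.3141]  P^+=[0.0209]

x_post = [-0.3141]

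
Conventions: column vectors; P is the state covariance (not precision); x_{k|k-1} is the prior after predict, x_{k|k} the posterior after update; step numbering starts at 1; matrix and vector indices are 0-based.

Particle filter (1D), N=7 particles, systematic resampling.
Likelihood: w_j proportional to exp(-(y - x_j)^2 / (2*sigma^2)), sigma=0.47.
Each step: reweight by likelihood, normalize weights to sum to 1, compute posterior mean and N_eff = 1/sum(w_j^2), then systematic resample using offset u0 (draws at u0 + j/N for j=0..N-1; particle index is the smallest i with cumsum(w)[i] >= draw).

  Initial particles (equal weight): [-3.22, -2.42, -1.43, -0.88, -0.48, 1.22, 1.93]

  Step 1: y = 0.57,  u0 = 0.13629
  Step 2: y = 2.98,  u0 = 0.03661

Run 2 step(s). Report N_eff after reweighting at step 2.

step 1: w=[0.0000, 0.0000, 0.0002, 0.0175, 0.1681, 0.7833, 0.0310]  mean=0.9190  Neff=1.5552  idx=[4, 5, 5, 5, 5, 5, 6]
step 2: w=[0.0000, 0.0104, 0.0104, 0.0104, 0.0104, 0.0104, 0.9482]  mean=1.8932  Neff=1.1117  idx=[4, 6, 6, 6, 6, 6, 6]

N_eff = 1.1117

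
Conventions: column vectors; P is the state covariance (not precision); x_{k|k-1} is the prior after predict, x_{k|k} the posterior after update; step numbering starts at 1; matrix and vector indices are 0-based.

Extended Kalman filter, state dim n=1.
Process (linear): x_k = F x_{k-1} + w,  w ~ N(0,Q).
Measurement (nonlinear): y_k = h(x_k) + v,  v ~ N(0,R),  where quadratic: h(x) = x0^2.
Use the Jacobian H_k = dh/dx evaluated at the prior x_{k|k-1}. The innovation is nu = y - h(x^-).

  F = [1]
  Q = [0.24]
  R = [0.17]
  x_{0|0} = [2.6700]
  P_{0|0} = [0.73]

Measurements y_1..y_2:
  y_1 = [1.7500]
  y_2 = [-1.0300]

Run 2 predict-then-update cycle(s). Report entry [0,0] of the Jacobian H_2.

step 1: x^-=[2.6700]  P^-=[0.9700]  H_jac=[5.3400]  S=[27.8301]  K=[0.1861]  nu=[-5.3789]  x^+=[1.6689]  P^+=[0.0059]
step 2: x^-=[1.6689]  P^-=[0.2459]  H_jac=[3.3377]  S=[2.9097]  K=[0.2821]  nu=[-3.8151]  x^+=[0.5926]  P^+=[0.0144]

H_jac[0,0] = 3.3377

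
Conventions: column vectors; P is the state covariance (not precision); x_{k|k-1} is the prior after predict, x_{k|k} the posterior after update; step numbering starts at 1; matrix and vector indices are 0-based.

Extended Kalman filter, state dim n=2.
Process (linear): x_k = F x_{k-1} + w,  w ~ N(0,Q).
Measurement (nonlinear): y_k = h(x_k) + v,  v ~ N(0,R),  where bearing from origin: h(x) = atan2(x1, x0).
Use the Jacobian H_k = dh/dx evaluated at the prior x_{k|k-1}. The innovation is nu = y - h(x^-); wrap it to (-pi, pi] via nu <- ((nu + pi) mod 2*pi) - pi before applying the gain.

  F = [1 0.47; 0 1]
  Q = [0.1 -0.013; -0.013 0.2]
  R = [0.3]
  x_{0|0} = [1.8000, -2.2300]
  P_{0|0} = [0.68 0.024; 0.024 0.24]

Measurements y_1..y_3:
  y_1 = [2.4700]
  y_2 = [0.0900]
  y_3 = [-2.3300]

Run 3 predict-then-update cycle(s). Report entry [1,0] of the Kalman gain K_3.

step 1: x^-=[0.7519, -2.2300]  P^-=[0.8556 0.1238; 0.1238 0.4400]  H_jac=[0.4027 0.1358]  S=[0.4604]  K=[0.7848; 0.2380]  nu=[-2.5676]  x^+=[-1.2632, -2.8412]  P^+=[0.5720 0.0378; 0.0378 0.4139]
step 2: x^-=[-2.5986, -2.8412]  P^-=[0.7990 0.2193; 0.2193 0.6139]  H_jac=[0.1916 -0.1753]  S=[0.3335]  K=[0.3439; -0.1966]  nu=[2.4016]  x^+=[-1.7727, -3.3135]  P^+=[0.7595 0.2419; 0.2419 0.6010]
step 3: x^-=[-3.3301, -3.3135]  P^-=[1.2197 0.5114; 0.5114 0.8010]  H_jac=[0.1501 -0.1509]  S=[0.3226]  K=[0.3285; -0.1367]  nu=[0.0287]  x^+=[-3.3206, -3.3174]  P^+=[1.1849 0.5258; 0.5258 0.7950]

K[1,0] = -0.1367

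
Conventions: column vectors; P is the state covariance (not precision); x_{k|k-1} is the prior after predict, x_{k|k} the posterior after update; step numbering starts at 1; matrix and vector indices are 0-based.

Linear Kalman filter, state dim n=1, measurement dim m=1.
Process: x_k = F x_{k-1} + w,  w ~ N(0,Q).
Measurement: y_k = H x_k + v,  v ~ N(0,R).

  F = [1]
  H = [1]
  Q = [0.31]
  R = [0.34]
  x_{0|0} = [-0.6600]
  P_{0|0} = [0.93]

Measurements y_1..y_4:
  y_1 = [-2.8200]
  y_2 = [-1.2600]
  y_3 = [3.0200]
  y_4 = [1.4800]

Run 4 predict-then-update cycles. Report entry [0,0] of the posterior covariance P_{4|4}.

P_post[0,0] = 0.2050

step 1: x^-=[-0.6600]  P^-=[1.2400]  S=[1.5800]  K=[0.7848]  nu=[-2.1600]  x^+=[-2.3552]  P^+=[0.2668]
step 2: x^-=[-2.3552]  P^-=[0.5768]  S=[0.9168]  K=[0.6292]  nu=[1.0952]  x^+=[-1.6661]  P^+=[0.2139]
step 3: x^-=[-1.6661]  P^-=[0.5239]  S=[0.8639]  K=[0.6064]  nu=[4.6861]  x^+=[1.1757]  P^+=[0.2062]
step 4: x^-=[1.1757]  P^-=[0.5162]  S=[0.8562]  K=[0.6029]  nu=[0.3043]  x^+=[1.3592]  P^+=[0.2050]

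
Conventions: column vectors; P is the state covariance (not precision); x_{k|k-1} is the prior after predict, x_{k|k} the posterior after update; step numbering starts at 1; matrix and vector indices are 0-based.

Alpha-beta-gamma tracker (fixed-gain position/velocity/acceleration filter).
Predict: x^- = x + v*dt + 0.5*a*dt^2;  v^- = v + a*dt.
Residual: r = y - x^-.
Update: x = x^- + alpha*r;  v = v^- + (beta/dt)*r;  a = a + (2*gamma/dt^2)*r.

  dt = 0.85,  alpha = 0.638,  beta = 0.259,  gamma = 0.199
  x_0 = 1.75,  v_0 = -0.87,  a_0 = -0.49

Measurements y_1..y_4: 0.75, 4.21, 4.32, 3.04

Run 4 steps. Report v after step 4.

v_post = 3.2163

step 1: x_pred=0.8335  r=-0.0835  x^+=0.7802  v^+=-1.3119  a^+=-0.5360
step 2: x_pred=-0.5286  r=4.7386  x^+=2.4946  v^+=-0.3237  a^+=2.0743
step 3: x_pred=2.9689  r=1.3511  x^+=3.8309  v^+=1.8512  a^+=2.8186
step 4: x_pred=6.4226  r=-3.3826  x^+=4.2645  v^+=3.2163  a^+=0.9552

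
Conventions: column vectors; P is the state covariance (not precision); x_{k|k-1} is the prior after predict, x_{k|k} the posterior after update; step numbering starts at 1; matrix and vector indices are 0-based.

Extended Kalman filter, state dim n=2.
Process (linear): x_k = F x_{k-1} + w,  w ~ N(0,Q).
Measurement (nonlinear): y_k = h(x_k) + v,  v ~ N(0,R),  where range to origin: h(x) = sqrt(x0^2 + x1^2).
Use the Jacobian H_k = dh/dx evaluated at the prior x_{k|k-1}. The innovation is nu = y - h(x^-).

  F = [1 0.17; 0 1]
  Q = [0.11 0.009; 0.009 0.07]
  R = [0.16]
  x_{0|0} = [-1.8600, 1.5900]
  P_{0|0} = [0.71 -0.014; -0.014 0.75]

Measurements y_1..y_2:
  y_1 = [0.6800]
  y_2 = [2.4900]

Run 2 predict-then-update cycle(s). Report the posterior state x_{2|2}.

x_post = [-1.0375, 1.4177]

step 1: x^-=[-1.5897, 1.5900]  P^-=[0.8369 0.1225; 0.1225 0.8200]  H_jac=[-0.7070 0.7072]  S=[0.8660]  K=[-0.5833; 0.5696]  nu=[-1.5684]  x^+=[-0.6749, 0.6966]  P^+=[0.5423 0.4102; 0.4102 0.5390]
step 2: x^-=[-0.5565, 0.6966]  P^-=[0.8073 0.5109; 0.5109 0.6090]  H_jac=[-0.6241 0.7813]  S=[0.3480]  K=[-0.3009; 0.4511]  nu=[1.5984]  x^+=[-1.0375, 1.4177]  P^+=[0.7758 0.5581; 0.5581 0.5382]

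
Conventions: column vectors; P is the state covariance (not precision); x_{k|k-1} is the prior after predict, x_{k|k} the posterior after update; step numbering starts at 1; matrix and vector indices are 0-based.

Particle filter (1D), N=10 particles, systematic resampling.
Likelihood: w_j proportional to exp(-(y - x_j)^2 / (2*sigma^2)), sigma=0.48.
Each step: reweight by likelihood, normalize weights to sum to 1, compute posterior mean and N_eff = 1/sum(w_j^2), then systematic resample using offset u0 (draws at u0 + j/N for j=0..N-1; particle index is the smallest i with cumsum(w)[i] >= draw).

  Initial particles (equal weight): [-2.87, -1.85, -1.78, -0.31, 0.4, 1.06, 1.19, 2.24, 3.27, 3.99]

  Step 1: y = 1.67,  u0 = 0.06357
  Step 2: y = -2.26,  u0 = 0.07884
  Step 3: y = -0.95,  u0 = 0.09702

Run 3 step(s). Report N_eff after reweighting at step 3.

N_eff = 9.0705

step 1: w=[0.0000, 0.0000, 0.0000, 0.0001, 0.0191, 0.2821, 0.3837, 0.3125, 0.0024, 0.0000]  mean=1.4713  Neff=3.0784  idx=[5, 5, 5, 6, 6, 6, 6, 7, 7, 7]
step 2: w=[0.2784, 0.2784, 0.2784, 0.0412, 0.0412, 0.0412, 0.0412, 0.0000, 0.0000, 0.0000]  mean=1.0814  Neff=4.1795  idx=[0, 0, 1, 1, 1, 2, 2, 2, 4, 6]
step 3: w=[0.1160, 0.1160, 0.1160, 0.1160, 0.1160, 0.1160, 0.1160, 0.1160, 0.0360, 0.0360]  mean=1.0694  Neff=9.0705  idx=[0, 1, 2, 3, 4, 5, 6, 6, 7, 9]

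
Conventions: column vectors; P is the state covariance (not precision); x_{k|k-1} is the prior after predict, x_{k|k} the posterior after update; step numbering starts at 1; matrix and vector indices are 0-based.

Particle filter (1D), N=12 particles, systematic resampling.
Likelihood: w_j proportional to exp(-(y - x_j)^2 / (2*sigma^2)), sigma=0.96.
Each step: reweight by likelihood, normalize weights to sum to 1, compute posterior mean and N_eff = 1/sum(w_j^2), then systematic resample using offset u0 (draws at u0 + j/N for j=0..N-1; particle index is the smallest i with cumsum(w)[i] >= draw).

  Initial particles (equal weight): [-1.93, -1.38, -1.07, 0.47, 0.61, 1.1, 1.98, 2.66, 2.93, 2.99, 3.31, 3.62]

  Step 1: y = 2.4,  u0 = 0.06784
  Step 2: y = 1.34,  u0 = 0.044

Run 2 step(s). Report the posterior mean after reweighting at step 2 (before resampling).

step 1: w=[0.0000, 0.0001, 0.0003, 0.0248, 0.0328, 0.0747, 0.1697, 0.1801, 0.1604, 0.1547, 0.1192, 0.0833]  mean=2.5570  Neff=7.1788  idx=[5, 6, 6, 7, 7, 8, 8, 9, 9, 10, 10, 11]
step 2: w=[0.2100, 0.1735, 0.1735, 0.0842, 0.0842, 0.0550, 0.0550, 0.0495, 0.0495, 0.0264, 0.0264, 0.0129]  mean=2.2054  Neff=7.6340  idx=[0, 0, 1, 1, 1, 2, 2, 3, 4, 6, 7, 9]

post_mean = 2.2054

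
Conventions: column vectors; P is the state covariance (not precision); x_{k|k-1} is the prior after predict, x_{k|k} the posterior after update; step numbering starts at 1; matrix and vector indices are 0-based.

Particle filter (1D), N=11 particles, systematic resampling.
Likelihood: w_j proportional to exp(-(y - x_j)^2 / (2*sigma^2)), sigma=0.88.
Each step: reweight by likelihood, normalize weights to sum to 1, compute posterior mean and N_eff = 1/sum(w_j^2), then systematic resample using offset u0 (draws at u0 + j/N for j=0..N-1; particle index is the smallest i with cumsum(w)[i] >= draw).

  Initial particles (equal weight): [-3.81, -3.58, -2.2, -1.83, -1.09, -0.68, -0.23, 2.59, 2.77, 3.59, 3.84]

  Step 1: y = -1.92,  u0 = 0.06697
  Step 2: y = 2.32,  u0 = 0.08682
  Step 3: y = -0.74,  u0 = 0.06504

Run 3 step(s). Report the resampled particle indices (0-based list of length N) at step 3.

resampled_idx = [0, 1, 2, 3, 4, 5, 6, 7, 8, 9, 10]

step 1: w=[0.0294, 0.0499, 0.2810, 0.2940, 0.1894, 0.1095, 0.0467, 0.0000, 0.0000, 0.0000, 0.0000]  mean=-1.7386  Neff=4.5703  idx=[1, 2, 2, 2, 3, 3, 3, 4, 4, 5, 6]
step 2: w=[0.0000, 0.0001, 0.0001, 0.0001, 0.0008, 0.0008, 0.0008, 0.0286, 0.0286, 0.1563, 0.7838]  mean=-0.3539  Neff=1.5614  idx=[9, 9, 10, 10, 10, 10, 10, 10, 10, 10, 10]
step 3: w=[0.1039, 0.1039, 0.0880, 0.0880, 0.0880, 0.0880, 0.0880, 0.0880, 0.0880, 0.0880, 0.0880]  mean=-0.3235  Neff=10.9505  idx=[0, 1, 2, 3, 4, 5, 6, 7, 8, 9, 10]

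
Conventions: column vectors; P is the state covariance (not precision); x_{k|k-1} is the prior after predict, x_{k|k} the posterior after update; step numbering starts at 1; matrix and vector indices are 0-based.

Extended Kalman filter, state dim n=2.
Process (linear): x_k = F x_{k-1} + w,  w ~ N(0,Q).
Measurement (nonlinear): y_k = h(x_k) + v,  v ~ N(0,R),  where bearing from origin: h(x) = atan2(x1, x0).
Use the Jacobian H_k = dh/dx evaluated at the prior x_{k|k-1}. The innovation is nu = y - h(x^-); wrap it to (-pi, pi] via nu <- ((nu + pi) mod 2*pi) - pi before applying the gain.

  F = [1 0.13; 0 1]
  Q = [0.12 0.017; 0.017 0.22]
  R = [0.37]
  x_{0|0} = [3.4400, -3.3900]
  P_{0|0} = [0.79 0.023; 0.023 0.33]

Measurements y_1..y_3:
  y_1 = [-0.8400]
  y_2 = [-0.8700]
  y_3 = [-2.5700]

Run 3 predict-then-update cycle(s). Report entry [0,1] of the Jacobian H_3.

step 1: x^-=[2.9993, -3.3900]  P^-=[0.9216 0.0829; 0.0829 0.5500]  H_jac=[0.1655 0.1464]  S=[0.4110]  K=[0.4005; 0.2293]  nu=[0.0065]  x^+=[3.0019, -3.3885]  P^+=[0.8556 0.0452; 0.0452 0.5284]
step 2: x^-=[2.5614, -3.3885]  P^-=[0.9963 0.1309; 0.1309 0.7484]  H_jac=[0.1878 0.1420]  S=[0.4272]  K=[0.4815; 0.3062]  nu=[0.0535]  x^+=[2.5872, -3.3721]  P^+=[0.8973 0.0679; 0.0679 0.7083]
step 3: x^-=[2.1488, -3.3721]  P^-=[1.0469 0.1769; 0.1769 0.9283]  H_jac=[0.2109 0.1344]  S=[0.4434]  K=[0.5516; 0.3656]  nu=[-1.5665]  x^+=[1.2846, -3.9448]  P^+=[0.9120 0.0875; 0.0875 0.8691]

H_jac[0,1] = 0.1344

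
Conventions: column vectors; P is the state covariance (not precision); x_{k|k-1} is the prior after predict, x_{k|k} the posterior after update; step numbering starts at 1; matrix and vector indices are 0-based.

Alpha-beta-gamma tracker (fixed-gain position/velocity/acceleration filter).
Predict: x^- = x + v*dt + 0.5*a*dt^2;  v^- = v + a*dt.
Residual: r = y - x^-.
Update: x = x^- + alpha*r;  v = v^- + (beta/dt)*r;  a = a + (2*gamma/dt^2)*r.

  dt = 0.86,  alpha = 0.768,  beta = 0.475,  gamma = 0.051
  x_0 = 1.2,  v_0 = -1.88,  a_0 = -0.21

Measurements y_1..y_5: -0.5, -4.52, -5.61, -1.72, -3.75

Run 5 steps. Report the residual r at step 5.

step 1: x_pred=-0.4945  r=-0.0055  x^+=-0.4987  v^+=-2.0637  a^+=-0.2108
step 2: x_pred=-2.3514  r=-2.1686  x^+=-4.0169  v^+=-3.4427  a^+=-0.5098
step 3: x_pred=-7.1661  r=1.5561  x^+=-5.9710  v^+=-3.0217  a^+=-0.2952
step 4: x_pred=-8.6788  r=6.9588  x^+=-3.3344  v^+=0.5680  a^+=0.6645
step 5: x_pred=-2.6003  r=-1.1497  x^+=-3.4833  v^+=0.5044  a^+=0.5059

resid = -1.1497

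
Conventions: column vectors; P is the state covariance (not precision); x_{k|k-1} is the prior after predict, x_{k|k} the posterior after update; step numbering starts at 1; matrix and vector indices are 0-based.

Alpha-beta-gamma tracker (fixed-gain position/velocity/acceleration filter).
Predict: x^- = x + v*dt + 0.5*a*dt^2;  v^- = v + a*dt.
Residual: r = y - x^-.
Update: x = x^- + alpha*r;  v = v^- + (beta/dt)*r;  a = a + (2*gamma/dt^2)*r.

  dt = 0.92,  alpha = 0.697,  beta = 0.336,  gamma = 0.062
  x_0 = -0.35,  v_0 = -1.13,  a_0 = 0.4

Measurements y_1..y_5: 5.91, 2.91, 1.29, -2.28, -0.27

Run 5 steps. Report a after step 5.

step 1: x_pred=-1.2203  r=7.1303  x^+=3.7495  v^+=1.8421  a^+=1.4446
step 2: x_pred=6.0556  r=-3.1456  x^+=3.8631  v^+=2.0223  a^+=0.9838
step 3: x_pred=6.1400  r=-4.8500  x^+=2.7595  v^+=1.1561  a^+=0.2732
step 4: x_pred=3.9388  r=-6.2188  x^+=-0.3957  v^+=-0.8637  a^+=-0.6378
step 5: x_pred=-1.4603  r=1.1903  x^+=-0.6307  v^+=-1.0158  a^+=-0.4635

a_post = -0.4635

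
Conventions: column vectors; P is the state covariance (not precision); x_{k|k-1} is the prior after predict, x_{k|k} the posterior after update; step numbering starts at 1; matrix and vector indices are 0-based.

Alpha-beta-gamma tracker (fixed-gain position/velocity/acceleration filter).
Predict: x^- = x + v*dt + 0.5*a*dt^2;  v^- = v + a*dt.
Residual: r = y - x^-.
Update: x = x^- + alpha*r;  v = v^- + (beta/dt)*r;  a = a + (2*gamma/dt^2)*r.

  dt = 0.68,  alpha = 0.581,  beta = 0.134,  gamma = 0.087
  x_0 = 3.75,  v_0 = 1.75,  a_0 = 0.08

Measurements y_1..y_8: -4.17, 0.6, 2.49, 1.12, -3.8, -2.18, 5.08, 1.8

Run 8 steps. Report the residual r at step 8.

step 1: x_pred=4.9585  r=-9.1285  x^+=-0.3452  v^+=0.0055  a^+=-3.3550
step 2: x_pred=-1.1171  r=1.7171  x^+=-0.1195  v^+=-1.9375  a^+=-2.7089
step 3: x_pred=-2.0633  r=4.5533  x^+=0.5822  v^+=-2.8823  a^+=-0.9955
step 4: x_pred=-1.6079  r=2.7279  x^+=-0.0230  v^+=-3.0217  a^+=0.0310
step 5: x_pred=-2.0706  r=-1.7294  x^+=-3.0754  v^+=-3.3414  a^+=-0.6198
step 6: x_pred=-5.4908  r=3.3108  x^+=-3.5672  v^+=-3.1104  a^+=0.6261
step 7: x_pred=-5.5376  r=10.6176  x^+=0.6312  v^+=-0.5924  a^+=4.6215
step 8: x_pred=1.2969  r=0.5031  x^+=1.5892  v^+=2.6493  a^+=4.8108

resid = 0.5031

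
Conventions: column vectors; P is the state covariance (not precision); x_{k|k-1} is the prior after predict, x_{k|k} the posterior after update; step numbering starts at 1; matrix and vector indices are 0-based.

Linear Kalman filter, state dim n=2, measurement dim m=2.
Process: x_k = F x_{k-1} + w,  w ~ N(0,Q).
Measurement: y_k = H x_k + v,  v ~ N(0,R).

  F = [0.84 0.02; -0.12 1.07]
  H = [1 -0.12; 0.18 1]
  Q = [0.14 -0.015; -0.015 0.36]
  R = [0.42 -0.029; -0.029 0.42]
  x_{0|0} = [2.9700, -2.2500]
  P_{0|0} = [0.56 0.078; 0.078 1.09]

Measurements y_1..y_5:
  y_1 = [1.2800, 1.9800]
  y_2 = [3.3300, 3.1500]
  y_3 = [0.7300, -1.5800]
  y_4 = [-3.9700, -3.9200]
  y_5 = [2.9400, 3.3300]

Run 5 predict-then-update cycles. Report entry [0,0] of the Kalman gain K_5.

step 1: x^-=[2.4498, -2.7639]  P^-=[0.5382 0.0218; 0.0218 1.5960]  S=[0.9759 -0.1023; -0.1023 2.0413]  K=[0.5578 0.0861; -0.0922 0.7792]  nu=[-1.5015, 4.3029]  x^+=[1.9827, 0.7272]  P^+=[0.2292 -0.0213; -0.0213 0.3338]
step 2: x^-=[1.6800, 0.5402]  P^-=[0.3012 -0.0500; -0.0500 0.7509]  S=[0.7440 -0.1139; -0.1139 1.1626]  K=[0.4197 0.0447; -0.0921 0.6291]  nu=[1.7148, 2.3074]  x^+=[2.5029, 1.8338]  P^+=[0.1721 -0.0244; -0.0244 0.2713]
step 3: x^-=[2.1391, 1.6618]  P^-=[0.2607 -0.0484; -0.0484 0.6793]  S=[0.7021 -0.1109; -0.1109 1.0903]  K=[0.3856 0.0379; -0.0893 0.6060]  nu=[-1.2097, -3.6269]  x^+=[1.5353, -0.4279]  P^+=[0.1580 -0.0237; -0.0237 0.2614]
step 4: x^-=[1.2811, -0.6421]  P^-=[0.2508 -0.0466; -0.0466 0.6676]  S=[0.6916 -0.1095; -0.1095 1.0789]  K=[0.3766 0.0369; -0.0878 0.6021]  nu=[-5.3281, -3.5085]  x^+=[-0.8547, -2.2864]  P^+=[0.1543 -0.0232; -0.0232 0.2596]
step 5: x^-=[-0.7637, -2.3439]  P^-=[0.2482 -0.0458; -0.0458 0.6654]  S=[0.6888 -0.1090; -0.1090 1.0769]  K=[0.3742 0.0368; -0.0873 0.6014]  nu=[3.4224, 5.8114]  x^+=[0.7308, 0.8522]  P^+=[0.1533 -0.0230; -0.0230 0.2592]

K[0,0] = 0.3742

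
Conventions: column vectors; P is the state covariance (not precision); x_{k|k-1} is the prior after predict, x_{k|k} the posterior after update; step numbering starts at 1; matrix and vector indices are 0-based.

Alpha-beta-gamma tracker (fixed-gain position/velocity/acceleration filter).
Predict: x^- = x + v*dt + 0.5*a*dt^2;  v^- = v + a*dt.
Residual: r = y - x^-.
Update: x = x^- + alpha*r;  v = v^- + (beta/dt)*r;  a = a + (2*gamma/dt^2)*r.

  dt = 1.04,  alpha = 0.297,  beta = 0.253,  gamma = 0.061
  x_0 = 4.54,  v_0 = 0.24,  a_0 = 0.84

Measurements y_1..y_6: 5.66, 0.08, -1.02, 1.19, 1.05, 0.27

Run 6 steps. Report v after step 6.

v_post = -2.1643

step 1: x_pred=5.2439  r=0.4161  x^+=5.3675  v^+=1.2148  a^+=0.8869
step 2: x_pred=7.1105  r=-7.0305  x^+=5.0225  v^+=0.4269  a^+=0.0939
step 3: x_pred=5.5173  r=-6.5373  x^+=3.5757  v^+=-1.0657  a^+=-0.6435
step 4: x_pred=2.1194  r=-0.9294  x^+=1.8434  v^+=-1.9610  a^+=-0.7483
step 5: x_pred=-0.6007  r=1.6507  x^+=-0.1105  v^+=-2.3376  a^+=-0.5621
step 6: x_pred=-2.8456  r=3.1156  x^+=-1.9203  v^+=-2.1643  a^+=-0.2107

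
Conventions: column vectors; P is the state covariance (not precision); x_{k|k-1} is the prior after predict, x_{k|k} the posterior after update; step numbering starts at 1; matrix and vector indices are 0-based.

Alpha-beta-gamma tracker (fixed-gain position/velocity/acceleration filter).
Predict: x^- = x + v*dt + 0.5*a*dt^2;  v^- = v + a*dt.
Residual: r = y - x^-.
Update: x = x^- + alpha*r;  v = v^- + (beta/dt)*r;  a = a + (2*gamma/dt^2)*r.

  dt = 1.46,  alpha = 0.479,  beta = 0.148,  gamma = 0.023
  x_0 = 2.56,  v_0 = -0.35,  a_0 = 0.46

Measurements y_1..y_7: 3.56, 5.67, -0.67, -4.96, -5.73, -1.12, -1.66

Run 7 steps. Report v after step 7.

step 1: x_pred=2.5393  r=1.0207  x^+=3.0282  v^+=0.4251  a^+=0.4820
step 2: x_pred=4.1625  r=1.5075  x^+=4.8846  v^+=1.2816  a^+=0.5146
step 3: x_pred=7.3042  r=-7.9742  x^+=3.4846  v^+=1.2246  a^+=0.3425
step 4: x_pred=5.6374  r=-10.5974  x^+=0.5613  v^+=0.6503  a^+=0.1138
step 5: x_pred=1.6320  r=-7.3620  x^+=-1.8944  v^+=0.0701  a^+=-0.0451
step 6: x_pred=-1.8401  r=0.7201  x^+=-1.4952  v^+=0.0773  a^+=-0.0296
step 7: x_pred=-1.4138  r=-0.2462  x^+=-1.5317  v^+=0.0092  a^+=-0.0349

v_post = 0.0092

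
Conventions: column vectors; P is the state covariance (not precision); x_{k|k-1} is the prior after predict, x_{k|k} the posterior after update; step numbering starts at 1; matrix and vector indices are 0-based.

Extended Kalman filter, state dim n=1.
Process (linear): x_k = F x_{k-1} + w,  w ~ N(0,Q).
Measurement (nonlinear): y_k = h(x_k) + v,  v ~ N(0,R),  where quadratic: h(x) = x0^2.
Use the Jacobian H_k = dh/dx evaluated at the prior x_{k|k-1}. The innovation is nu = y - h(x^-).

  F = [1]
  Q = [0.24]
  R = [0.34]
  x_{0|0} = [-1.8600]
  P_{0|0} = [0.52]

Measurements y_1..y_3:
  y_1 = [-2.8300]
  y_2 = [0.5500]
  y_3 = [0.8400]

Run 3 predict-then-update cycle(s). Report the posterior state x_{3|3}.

step 1: x^-=[-1.8600]  P^-=[0.7600]  H_jac=[-3.7200]  S=[10.8572]  K=[-0.2604]  nu=[-6.2896]  x^+=[-0.2222]  P^+=[0.0238]
step 2: x^-=[-0.2222]  P^-=[0.2638]  H_jac=[-0.4444]  S=[0.3921]  K=[-0.2990]  nu=[0.5006]  x^+=[-0.3719]  P^+=[0.2288]
step 3: x^-=[-0.3719]  P^-=[0.4688]  H_jac=[-0.7437]  S=[0.5993]  K=[-0.5817]  nu=[0.7017]  x^+=[-0.7801]  P^+=[0.2659]

x_post = [-0.7801]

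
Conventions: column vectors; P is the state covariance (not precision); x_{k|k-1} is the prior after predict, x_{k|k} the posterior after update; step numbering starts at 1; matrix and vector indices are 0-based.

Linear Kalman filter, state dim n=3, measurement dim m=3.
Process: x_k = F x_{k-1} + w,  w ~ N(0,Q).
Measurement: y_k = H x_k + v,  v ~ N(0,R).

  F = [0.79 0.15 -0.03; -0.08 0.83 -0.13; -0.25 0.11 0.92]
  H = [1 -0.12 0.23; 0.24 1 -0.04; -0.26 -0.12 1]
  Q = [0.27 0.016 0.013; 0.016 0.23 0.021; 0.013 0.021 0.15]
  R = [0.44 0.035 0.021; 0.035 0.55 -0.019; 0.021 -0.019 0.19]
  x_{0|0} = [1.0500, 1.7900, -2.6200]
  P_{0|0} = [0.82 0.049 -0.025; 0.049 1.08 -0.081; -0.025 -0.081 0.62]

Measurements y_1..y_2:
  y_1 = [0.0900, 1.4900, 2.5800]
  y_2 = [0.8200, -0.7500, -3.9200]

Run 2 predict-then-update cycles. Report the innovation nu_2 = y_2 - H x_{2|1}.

step 1: x^-=[1.1766, 1.7423, -2.4760]  P^-=[0.8201 0.1387 -0.1751; 0.1387 1.0002 -0.0084; -0.1751 -0.0084 0.7315]  S=[1.1999 0.2352 -0.1853; 0.2352 1.6692 -0.3118; -0.1853 -0.3118 1.0931]  K=[0.5825 0.0765 -0.2499; -0.1089 0.6371 0.0128; 0.0956 0.0790 0.7505]  nu=[-0.3080, -0.6337, 5.5710]  x^+=[-0.4437, 1.4433, 1.6256]  P^+=[0.2481 0.0088 0.0289; 0.0088 0.3455 0.0318; 0.0289 0.0318 0.1544]
step 2: x^-=[-0.1828, 1.0221, 1.7653]  P^-=[0.4332 0.0453 -0.0087; 0.0453 0.4648 0.0598; -0.0087 0.0598 0.2931]  S=[0.8773 0.1384 -0.0385; 0.1384 1.0573 -0.0687; -0.0385 -0.0687 0.5120]  K=[0.4658 0.0673 -0.2034; -0.0669 0.4590 0.0414; 0.0729 0.0715 0.5778]  nu=[0.7194, -1.6576, -5.6102]  x^+=[1.1820, -0.0191, -1.5425]  P^+=[0.1990 0.0103 0.0228; 0.0103 0.2481 0.0302; 0.0228 0.0302 0.1195]

innov = [0.7194, -1.6576, -5.6102]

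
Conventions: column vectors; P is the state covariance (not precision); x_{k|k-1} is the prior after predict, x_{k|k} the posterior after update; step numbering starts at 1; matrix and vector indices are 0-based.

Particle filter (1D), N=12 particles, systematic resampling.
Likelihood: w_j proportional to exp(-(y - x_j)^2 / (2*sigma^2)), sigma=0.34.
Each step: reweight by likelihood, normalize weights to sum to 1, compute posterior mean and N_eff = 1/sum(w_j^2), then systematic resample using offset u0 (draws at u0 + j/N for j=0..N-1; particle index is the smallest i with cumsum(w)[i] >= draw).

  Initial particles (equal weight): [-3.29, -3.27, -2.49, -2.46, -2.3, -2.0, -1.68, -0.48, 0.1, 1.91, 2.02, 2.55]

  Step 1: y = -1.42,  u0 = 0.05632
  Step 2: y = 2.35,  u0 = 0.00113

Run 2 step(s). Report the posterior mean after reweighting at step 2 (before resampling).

post_mean = -1.6800

step 1: w=[0.0000, 0.0000, 0.0067, 0.0088, 0.0333, 0.2216, 0.7087, 0.0208, 0.0000, 0.0000, 0.0000, 0.0000]  mean=-1.7589  Neff=1.8081  idx=[5, 5, 5, 6, 6, 6, 6, 6, 6, 6, 6, 6]
step 2: w=[0.0000, 0.0000, 0.0000, 0.1111, 0.1111, 0.1111, 0.1111, 0.1111, 0.1111, 0.1111, 0.1111, 0.1111]  mean=-1.6800  Neff=9.0001  idx=[3, 3, 4, 5, 6, 6, 7, 8, 9, 9, 10, 11]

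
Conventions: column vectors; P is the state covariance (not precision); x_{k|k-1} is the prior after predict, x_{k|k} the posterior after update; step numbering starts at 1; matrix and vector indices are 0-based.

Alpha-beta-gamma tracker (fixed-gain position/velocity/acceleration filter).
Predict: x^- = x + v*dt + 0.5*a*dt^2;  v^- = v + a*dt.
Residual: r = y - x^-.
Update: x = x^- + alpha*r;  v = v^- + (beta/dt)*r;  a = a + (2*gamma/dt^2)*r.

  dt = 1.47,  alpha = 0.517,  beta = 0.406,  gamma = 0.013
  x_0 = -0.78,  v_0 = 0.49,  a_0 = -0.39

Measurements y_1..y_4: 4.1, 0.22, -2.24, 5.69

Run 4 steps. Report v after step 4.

step 1: x_pred=-0.4811  r=4.5811  x^+=1.8873  v^+=1.1819  a^+=-0.3349
step 2: x_pred=3.2630  r=-3.0430  x^+=1.6898  v^+=-0.1508  a^+=-0.3715
step 3: x_pred=1.0668  r=-3.3068  x^+=-0.6428  v^+=-1.6102  a^+=-0.4113
step 4: x_pred=-3.4541  r=9.1441  x^+=1.2734  v^+=0.3108  a^+=-0.3013

v_post = 0.3108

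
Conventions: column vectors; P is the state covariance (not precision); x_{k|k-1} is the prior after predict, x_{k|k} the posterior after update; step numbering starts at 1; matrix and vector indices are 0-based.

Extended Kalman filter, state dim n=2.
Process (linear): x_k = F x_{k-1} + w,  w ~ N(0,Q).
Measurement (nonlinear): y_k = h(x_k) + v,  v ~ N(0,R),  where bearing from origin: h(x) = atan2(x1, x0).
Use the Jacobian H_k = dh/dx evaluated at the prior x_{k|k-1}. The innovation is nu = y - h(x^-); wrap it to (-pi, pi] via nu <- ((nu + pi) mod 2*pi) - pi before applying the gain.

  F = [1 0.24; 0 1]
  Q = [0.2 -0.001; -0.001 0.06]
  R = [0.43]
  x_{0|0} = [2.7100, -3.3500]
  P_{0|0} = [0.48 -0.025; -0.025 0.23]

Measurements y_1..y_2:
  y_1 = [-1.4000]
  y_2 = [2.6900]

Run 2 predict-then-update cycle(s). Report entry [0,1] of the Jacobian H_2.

step 1: x^-=[1.9060, -3.3500]  P^-=[0.6812 0.0292; 0.0292 0.2900]  H_jac=[0.2255 0.1283]  S=[0.4711]  K=[0.3340; 0.0930]  nu=[-0.3465]  x^+=[1.7903, -3.3822]  P^+=[0.6287 0.0146; 0.0146 0.2859]
step 2: x^-=[0.9785, -3.3822]  P^-=[0.8521 0.0822; 0.0822 0.3459]  H_jac=[0.2728 0.0789]  S=[0.4991]  K=[0.4788; 0.0996]  nu=[-2.3040]  x^+=[-0.1246, -3.6118]  P^+=[0.7377 0.0584; 0.0584 0.3410]

H_jac[0,1] = 0.0789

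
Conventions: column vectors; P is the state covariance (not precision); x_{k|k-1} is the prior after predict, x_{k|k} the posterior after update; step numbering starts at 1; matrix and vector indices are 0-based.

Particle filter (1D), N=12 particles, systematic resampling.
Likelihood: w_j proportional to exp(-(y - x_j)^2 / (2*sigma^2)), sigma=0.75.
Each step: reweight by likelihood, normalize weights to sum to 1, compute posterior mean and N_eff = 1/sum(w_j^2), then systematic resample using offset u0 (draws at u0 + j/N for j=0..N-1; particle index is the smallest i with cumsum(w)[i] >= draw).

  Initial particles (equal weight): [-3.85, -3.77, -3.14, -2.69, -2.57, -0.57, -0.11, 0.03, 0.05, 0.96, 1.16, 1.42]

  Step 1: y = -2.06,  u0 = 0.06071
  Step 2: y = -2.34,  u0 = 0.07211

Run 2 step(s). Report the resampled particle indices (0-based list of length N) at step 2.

step 1: w=[0.0264, 0.0338, 0.1614, 0.3200, 0.3613, 0.0633, 0.0155, 0.0094, 0.0087, 0.0001, 0.0000, 0.0000]  mean=-2.5622  Neff=3.7702  idx=[2, 2, 3, 3, 3, 3, 4, 4, 4, 4, 4, 6]
step 2: w=[0.0596, 0.0596, 0.0944, 0.0944, 0.0944, 0.0944, 0.1004, 0.1004, 0.1004, 0.1004, 0.1004, 0.0013]  mean=-2.6801  Neff=10.7362  idx=[1, 2, 3, 4, 5, 5, 6, 7, 8, 9, 10, 10]

resampled_idx = [1, 2, 3, 4, 5, 5, 6, 7, 8, 9, 10, 10]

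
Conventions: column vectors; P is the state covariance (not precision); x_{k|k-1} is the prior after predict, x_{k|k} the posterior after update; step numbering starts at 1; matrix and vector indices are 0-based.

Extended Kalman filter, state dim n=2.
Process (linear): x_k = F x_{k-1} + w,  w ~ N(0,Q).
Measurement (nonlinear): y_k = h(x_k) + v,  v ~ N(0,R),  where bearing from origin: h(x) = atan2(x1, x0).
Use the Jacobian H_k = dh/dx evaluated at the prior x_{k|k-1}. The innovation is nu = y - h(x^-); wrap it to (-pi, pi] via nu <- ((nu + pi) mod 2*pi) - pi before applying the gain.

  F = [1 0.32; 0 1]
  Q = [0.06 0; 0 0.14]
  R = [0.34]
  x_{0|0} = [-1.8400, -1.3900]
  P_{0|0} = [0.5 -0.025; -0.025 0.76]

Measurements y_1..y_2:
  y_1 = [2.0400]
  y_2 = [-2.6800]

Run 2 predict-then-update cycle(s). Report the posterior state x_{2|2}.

x_post = [-2.7065, -0.6461]

step 1: x^-=[-2.2848, -1.3900]  P^-=[0.6218 0.2182; 0.2182 0.9000]  H_jac=[0.1943 -0.3194]  S=[0.4282]  K=[0.1194; -0.5723]  nu=[-1.6481]  x^+=[-2.4816, -0.4467]  P^+=[0.6157 0.2475; 0.2475 0.7597]
step 2: x^-=[-2.6246, -0.4467]  P^-=[0.9119 0.4906; 0.4906 0.8997]  H_jac=[0.0630 -0.3703]  S=[0.4441]  K=[-0.2796; -0.6806]  nu=[0.2930]  x^+=[-2.7065, -0.6461]  P^+=[0.8772 0.4061; 0.4061 0.6940]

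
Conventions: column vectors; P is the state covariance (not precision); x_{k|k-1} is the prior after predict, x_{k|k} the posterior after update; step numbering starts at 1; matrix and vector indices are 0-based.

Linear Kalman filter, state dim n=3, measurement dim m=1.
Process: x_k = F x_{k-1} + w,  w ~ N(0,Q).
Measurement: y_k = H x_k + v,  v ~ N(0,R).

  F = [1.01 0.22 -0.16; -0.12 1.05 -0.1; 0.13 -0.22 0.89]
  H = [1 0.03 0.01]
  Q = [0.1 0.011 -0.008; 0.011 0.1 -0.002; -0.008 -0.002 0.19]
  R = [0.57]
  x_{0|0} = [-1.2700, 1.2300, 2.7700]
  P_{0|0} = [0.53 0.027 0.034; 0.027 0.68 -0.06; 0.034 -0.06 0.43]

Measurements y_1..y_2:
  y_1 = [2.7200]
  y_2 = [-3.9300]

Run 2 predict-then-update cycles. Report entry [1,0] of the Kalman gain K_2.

K[1,0] = 0.2827

step 1: x^-=[-1.4553, 1.1669, 2.0296]  P^-=[0.6898 0.1473 -0.0218; 0.1473 0.8682 -0.2627; -0.0218 -0.2627 0.6023]  S=[1.2689]  K=[0.5469; 0.1345; -0.0186]  nu=[4.1200]  x^+=[0.7981, 1.7211, 1.9528]  P^+=[0.3102 0.0539 -0.0089; 0.0539 0.8453 -0.2595; -0.0089 -0.2595 0.6019]
step 2: x^-=[0.8723, 1.5161, 1.4631]  P^-=[0.5179 0.2841 -0.1720; 0.2841 1.0831 -0.4940; -0.1720 -0.4940 0.8094]  S=[1.1022]  K=[0.4760; 0.2827; -0.1622]  nu=[-4.8624]  x^+=[-1.4423, 0.1414, 2.2517]  P^+=[0.2681 0.1357 -0.0869; 0.1357 0.9950 -0.4435; -0.0869 -0.4435 0.7804]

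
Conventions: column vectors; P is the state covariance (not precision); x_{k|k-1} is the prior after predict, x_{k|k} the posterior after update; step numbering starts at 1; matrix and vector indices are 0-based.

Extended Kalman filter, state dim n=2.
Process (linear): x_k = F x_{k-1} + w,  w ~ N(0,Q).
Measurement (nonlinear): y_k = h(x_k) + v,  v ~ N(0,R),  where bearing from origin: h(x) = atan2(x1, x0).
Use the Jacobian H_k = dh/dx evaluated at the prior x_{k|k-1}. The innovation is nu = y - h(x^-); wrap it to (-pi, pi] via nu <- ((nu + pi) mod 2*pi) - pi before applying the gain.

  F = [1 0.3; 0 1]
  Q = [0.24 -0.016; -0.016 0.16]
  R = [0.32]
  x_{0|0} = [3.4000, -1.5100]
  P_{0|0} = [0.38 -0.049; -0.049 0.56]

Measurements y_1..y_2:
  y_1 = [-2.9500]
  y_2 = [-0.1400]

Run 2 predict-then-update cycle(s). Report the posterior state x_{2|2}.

x_post = [2.0424, -2.4408]

step 1: x^-=[2.9470, -1.5100]  P^-=[0.6410 0.1030; 0.1030 0.7200]  H_jac=[0.1377 0.2688]  S=[0.3918]  K=[0.2960; 0.5301]  nu=[-2.4765]  x^+=[2.2140, -2.8228]  P^+=[0.6067 0.0415; 0.0415 0.6099]
step 2: x^-=[1.3672, -2.8228]  P^-=[0.9265 0.2085; 0.2085 0.7699]  H_jac=[0.2869 0.1390]  S=[0.4278]  K=[0.6892; 0.3900]  nu=[0.9798]  x^+=[2.0424, -2.4408]  P^+=[0.7233 0.0935; 0.0935 0.7048]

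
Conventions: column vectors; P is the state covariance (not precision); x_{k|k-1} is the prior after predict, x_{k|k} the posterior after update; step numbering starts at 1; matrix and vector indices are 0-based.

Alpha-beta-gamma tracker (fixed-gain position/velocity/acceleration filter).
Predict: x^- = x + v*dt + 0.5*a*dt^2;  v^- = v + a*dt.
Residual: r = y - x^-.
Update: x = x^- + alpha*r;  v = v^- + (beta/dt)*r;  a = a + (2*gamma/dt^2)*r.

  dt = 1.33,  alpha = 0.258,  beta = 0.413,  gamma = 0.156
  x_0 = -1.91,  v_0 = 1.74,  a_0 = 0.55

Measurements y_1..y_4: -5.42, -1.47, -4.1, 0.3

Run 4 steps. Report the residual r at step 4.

resid = 6.6739

step 1: x_pred=0.8906  r=-6.3106  x^+=-0.7375  v^+=0.5119  a^+=-0.5631
step 2: x_pred=-0.5547  r=-0.9153  x^+=-0.7909  v^+=-0.5212  a^+=-0.7245
step 3: x_pred=-2.1249  r=-1.9751  x^+=-2.6345  v^+=-2.0982  a^+=-1.0729
step 4: x_pred=-6.3739  r=6.6739  x^+=-4.6521  v^+=-1.4527  a^+=0.1043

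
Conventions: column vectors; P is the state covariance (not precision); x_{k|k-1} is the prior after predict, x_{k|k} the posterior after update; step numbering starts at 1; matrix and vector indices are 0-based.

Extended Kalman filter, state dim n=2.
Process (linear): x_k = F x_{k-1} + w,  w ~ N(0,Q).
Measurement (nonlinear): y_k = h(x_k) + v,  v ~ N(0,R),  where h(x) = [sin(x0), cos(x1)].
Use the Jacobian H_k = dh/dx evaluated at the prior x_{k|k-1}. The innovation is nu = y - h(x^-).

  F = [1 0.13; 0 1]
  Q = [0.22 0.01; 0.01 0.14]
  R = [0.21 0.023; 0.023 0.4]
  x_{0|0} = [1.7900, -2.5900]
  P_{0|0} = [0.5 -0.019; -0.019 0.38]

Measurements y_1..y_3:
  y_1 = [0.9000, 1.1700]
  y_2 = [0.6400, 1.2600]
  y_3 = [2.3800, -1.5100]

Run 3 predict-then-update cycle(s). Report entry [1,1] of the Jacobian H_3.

H_jac[1,1] = 0.7545

step 1: x^-=[1.4533, -2.5900]  P^-=[0.7215 0.0404; 0.0404 0.5200]  H_jac=[0.1172 0.0000; 0.0000 0.5240]  S=[0.2199 0.0255; 0.0255 0.5428]  K=[0.3821 0.0211; -0.0368 0.5038]  nu=[-0.0931, 2.0217]  x^+=[1.4603, -1.5681]  P^+=[0.6887 0.0329; 0.0329 0.3829]
step 2: x^-=[1.2564, -1.5681]  P^-=[0.9237 0.0926; 0.0926 0.5229]  H_jac=[0.3092 0.0000; 0.0000 1.0000]  S=[0.2983 0.0516; 0.0516 0.9229]  K=[0.9493 0.0473; -0.0021 0.5667]  nu=[-0.3110, 1.2573]  x^+=[1.0206, -0.8549]  P^+=[0.6482 0.0407; 0.0407 0.2266]
step 3: x^-=[0.9095, -0.8549]  P^-=[0.8827 0.0802; 0.0802 0.3666]  H_jac=[0.6141 0.0000; 0.0000 0.7545]  S=[0.5429 0.0602; 0.0602 0.6087]  K=[0.9984 0.0007; 0.0408 0.4504]  nu=[1.5908, -2.1663]  x^+=[2.4961, -1.7657]  P^+=[0.3414 0.0308; 0.0308 0.2400]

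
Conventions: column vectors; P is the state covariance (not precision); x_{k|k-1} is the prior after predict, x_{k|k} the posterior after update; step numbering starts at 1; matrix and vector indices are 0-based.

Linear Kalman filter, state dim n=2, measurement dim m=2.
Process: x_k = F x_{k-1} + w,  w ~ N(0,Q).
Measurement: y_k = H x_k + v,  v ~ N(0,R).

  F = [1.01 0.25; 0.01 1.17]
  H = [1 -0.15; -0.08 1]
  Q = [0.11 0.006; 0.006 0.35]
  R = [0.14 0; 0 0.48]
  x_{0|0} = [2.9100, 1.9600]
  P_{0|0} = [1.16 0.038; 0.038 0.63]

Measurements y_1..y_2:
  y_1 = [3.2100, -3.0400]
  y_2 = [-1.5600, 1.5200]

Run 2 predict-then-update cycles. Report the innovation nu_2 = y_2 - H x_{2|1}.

step 1: x^-=[3.4291, 2.3223]  P^-=[1.3519 0.2470; 0.2470 1.2134]  S=[1.4451 -0.0402; -0.0402 1.6625]  K=[0.9128 0.1056; 0.0650 0.7195]  nu=[0.1292, -5.0880]  x^+=[3.0099, -1.3303]  P^+=[0.1370 0.0616; 0.0616 0.3503]
step 2: x^-=[2.7074, -1.5263]  P^-=[0.3028 0.1828; 0.1828 0.8310]  S=[0.4067 0.0362; 0.0362 1.2837]  K=[0.6679 0.1048; 0.0868 0.6335]  nu=[-4.4963, 3.2629]  x^+=[0.0462, 0.1506]  P^+=[0.1023 0.0585; 0.0585 0.3088]

innov = [-4.4963, 3.2629]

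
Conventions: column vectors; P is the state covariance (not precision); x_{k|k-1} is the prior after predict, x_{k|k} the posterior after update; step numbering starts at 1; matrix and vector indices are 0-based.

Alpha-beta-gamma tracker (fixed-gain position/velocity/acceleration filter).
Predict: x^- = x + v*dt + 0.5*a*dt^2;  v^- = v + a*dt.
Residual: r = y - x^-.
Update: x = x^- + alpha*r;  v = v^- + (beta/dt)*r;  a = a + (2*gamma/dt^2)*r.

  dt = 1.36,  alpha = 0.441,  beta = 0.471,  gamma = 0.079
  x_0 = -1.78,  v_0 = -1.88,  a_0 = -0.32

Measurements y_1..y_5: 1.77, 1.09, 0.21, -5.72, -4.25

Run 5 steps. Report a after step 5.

a_post = -0.5264

step 1: x_pred=-4.6327  r=6.4027  x^+=-1.8091  v^+=-0.0978  a^+=0.2269
step 2: x_pred=-1.7322  r=2.8222  x^+=-0.4876  v^+=1.1883  a^+=0.4680
step 3: x_pred=1.5613  r=-1.3513  x^+=0.9654  v^+=1.3568  a^+=0.3526
step 4: x_pred=3.1367  r=-8.8567  x^+=-0.7691  v^+=-1.2309  a^+=-0.4040
step 5: x_pred=-2.8167  r=-1.4333  x^+=-3.4488  v^+=-2.2767  a^+=-0.5264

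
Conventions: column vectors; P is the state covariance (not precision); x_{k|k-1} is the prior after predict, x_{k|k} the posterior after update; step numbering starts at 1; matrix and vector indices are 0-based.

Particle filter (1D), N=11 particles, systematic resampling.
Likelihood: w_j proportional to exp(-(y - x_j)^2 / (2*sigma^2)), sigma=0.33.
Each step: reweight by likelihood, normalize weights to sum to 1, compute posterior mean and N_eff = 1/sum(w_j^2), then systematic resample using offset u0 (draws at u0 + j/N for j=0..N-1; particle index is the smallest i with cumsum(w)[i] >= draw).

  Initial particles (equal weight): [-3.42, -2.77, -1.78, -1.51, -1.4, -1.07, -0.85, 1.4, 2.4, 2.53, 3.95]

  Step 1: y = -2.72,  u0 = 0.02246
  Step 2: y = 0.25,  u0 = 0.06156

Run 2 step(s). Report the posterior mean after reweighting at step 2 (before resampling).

step 1: w=[0.0947, 0.8883, 0.0155, 0.0011, 0.0003, 0.0000, 0.0000, 0.0000, 0.0000, 0.0000, 0.0000]  mean=-2.8144  Neff=1.2526  idx=[0, 1, 1, 1, 1, 1, 1, 1, 1, 1, 1]
step 2: w=[0.0000, 0.1000, 0.1000, 0.1000, 0.1000, 0.1000, 0.1000, 0.1000, 0.1000, 0.1000, 0.1000]  mean=-2.7700  Neff=10.0000  idx=[1, 2, 3, 4, 5, 6, 7, 7, 8, 9, 10]

post_mean = -2.7700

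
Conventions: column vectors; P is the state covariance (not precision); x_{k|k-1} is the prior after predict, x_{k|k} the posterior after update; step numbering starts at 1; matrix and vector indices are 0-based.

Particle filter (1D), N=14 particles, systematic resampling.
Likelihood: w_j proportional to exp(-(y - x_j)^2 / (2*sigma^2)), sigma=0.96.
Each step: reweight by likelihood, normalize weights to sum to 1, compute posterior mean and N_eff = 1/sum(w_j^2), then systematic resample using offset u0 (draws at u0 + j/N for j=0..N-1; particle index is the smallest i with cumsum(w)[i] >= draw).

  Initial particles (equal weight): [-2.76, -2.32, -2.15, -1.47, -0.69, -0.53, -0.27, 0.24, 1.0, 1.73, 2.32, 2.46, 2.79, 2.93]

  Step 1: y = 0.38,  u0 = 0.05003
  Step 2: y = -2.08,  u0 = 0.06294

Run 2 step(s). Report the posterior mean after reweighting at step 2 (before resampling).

step 1: w=[0.0010, 0.0041, 0.0067, 0.0336, 0.1155, 0.1372, 0.1709, 0.2127, 0.1745, 0.0800, 0.0279, 0.0206, 0.0092, 0.0063]  mean=0.2487  Neff=6.8523  idx=[4, 4, 5, 5, 6, 6, 7, 7, 7, 8, 8, 8, 9, 11]
step 2: w=[0.1989, 0.1989, 0.1541, 0.1541, 0.0960, 0.0960, 0.0306, 0.0306, 0.0306, 0.0033, 0.0033, 0.0033, 0.0002, 0.0000]  mean=-0.4574  Neff=6.7601  idx=[0, 0, 1, 1, 1, 2, 2, 3, 3, 3, 4, 5, 6, 9]

post_mean = -0.4574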